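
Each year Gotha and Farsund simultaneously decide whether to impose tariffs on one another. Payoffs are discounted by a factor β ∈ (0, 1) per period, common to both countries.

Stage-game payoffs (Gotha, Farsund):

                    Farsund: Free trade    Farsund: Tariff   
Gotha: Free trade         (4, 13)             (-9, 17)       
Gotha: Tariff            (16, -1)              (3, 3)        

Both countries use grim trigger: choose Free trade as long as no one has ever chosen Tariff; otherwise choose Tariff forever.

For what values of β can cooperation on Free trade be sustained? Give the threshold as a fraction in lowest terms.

12/13

Gotha: cooperation gives 4 each period; deviation gives 16 once then 3 forever.
  4/(1−β) ≥ 16 + 3β/(1−β) ⇒ β ≥ 12/13.
Farsund: cooperation gives 13 each period; deviation gives 17 once then 3 forever.
  β ≥ 4/14 = 2/7.
Both must hold, so the binding constraint is Gotha's: β ≥ 12/13.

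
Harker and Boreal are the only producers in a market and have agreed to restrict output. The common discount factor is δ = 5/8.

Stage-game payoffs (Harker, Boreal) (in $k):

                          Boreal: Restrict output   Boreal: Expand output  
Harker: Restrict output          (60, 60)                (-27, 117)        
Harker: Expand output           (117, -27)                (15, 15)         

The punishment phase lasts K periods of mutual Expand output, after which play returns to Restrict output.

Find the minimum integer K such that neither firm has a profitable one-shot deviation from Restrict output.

IC: δ(1−δ^K)/(1−δ) ≥ (117−60)/(60−15) = 19/15.
With δ = 5/8: need 1 − δ^K ≥ 19/15·(1−5/8)/(5/8), i.e. δ^K ≤ 0.2400.
Since (5/8)^3 = 0.2441 and (5/8)^4 = 0.1526, the smallest such K is 4.

4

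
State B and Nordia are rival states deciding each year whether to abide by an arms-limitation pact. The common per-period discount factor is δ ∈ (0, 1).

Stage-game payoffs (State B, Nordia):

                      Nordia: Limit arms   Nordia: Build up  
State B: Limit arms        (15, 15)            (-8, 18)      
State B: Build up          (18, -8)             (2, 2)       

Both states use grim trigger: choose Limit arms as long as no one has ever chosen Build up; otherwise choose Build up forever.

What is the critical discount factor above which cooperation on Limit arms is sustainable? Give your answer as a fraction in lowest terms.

3/16

15/(1−δ) ≥ 18 + 2δ/(1−δ)
15 ≥ 18 − 16δ
δ ≥ 3/16.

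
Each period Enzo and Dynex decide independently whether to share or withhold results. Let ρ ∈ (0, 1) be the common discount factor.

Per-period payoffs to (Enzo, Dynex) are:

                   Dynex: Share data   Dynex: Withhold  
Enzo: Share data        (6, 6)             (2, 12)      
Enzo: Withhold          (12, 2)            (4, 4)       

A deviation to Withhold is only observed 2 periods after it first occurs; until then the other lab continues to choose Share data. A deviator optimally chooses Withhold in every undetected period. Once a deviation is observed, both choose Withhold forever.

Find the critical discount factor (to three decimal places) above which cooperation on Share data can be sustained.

Deviating for the 2 undetected periods gains 12−6 = 6 per period over cooperation, then loses 6−4 = 2 per period forever once punishment starts.
Gain: 6(1 + ρ + … + ρ^1); loss: 2·ρ^2/(1−ρ).
No profitable deviation ⇔ 6(1−ρ^2) ≤ 2·ρ^2, i.e. ρ^2 ≥ 6/(6+2) = 3/4.
Hence ρ ≥ (3/4)^(1/2) ≈ 0.866.

0.866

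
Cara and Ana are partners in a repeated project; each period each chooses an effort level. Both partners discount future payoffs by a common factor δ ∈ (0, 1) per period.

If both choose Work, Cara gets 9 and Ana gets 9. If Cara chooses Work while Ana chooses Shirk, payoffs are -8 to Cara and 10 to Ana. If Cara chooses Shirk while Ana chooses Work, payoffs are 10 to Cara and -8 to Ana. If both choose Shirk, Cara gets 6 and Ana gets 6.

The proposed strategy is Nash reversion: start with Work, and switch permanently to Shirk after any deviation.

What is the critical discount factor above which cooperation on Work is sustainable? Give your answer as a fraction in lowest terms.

One-period gain from deviating is 10 − 9 = 1. The loss is 9 − 6 = 3 in every subsequent period, with present value 3·δ/(1−δ).
Deviation is unprofitable when 3·δ/(1−δ) ≥ 1, i.e. δ/(1−δ) ≥ 1/3.
Equivalently δ ≥ 1/(1+3) = 1/4.

1/4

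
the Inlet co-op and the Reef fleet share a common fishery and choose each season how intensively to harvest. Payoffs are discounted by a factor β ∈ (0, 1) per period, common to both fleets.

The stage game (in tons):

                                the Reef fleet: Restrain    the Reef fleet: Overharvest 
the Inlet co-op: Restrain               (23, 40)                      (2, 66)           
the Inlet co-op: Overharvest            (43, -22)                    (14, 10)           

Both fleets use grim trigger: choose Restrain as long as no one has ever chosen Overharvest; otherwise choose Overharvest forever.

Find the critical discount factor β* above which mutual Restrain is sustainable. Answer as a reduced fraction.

20/29

the Inlet co-op: cooperation gives 23 each period; deviation gives 43 once then 14 forever.
  23/(1−β) ≥ 43 + 14β/(1−β) ⇒ β ≥ 20/29.
the Reef fleet: cooperation gives 40 each period; deviation gives 66 once then 10 forever.
  β ≥ 26/56 = 13/28.
Both must hold, so the binding constraint is the Inlet co-op's: β ≥ 20/29.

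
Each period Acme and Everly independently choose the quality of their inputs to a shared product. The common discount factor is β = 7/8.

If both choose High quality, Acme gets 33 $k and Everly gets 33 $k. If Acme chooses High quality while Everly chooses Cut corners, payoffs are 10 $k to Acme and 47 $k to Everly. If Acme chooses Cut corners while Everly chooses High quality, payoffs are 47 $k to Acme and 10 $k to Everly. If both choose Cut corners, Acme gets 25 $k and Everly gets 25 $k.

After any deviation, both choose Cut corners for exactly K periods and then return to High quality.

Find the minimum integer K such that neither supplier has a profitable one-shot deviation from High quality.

Need Σ_{k=1}^{K} β^k ≥ (47−33)/(33−25) = 1.7500 at β = 7/8.
At K = 2 the sum is 1.6406 < 1.7500; at K = 3 it is 2.3105 ≥ 1.7500.
So the minimum punishment length is K = 3.

3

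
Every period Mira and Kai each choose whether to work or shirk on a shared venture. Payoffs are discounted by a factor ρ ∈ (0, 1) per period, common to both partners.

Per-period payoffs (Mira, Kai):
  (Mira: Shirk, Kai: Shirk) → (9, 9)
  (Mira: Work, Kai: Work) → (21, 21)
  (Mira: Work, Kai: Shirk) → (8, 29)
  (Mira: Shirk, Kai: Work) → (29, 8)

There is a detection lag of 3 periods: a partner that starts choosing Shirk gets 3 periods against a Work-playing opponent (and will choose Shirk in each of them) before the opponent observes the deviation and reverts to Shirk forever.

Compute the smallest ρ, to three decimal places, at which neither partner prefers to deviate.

0.737

The best deviation is to choose Shirk for all 3 undetected periods, earning 29 each, then 9 forever once detected.
Deviation value: 29(1−ρ^3)/(1−ρ) + 9ρ^3/(1−ρ); cooperation value: 21/(1−ρ).
IC: 21 ≥ 29(1−ρ^3) + 9ρ^3 = 29 − 20ρ^3.
So ρ^3 ≥ 8/20 = 2/5, giving ρ ≥ (2/5)^(1/3) ≈ 0.737.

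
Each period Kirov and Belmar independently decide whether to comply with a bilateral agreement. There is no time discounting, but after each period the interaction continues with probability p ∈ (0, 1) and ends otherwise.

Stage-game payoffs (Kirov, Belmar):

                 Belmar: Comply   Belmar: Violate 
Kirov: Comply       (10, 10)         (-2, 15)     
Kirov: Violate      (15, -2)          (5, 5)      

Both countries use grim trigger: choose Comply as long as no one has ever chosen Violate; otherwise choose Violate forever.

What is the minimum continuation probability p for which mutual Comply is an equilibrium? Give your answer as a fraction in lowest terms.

1/2

Expected cooperation value is 10 + p·10 + p²·10 + … = 10/(1−p); deviation gives 15 + p·5/(1−p).
10 ≥ 15(1−p) + 5p ⇒ 10p ≥ 5 ⇒ p ≥ 5/10 = 1/2.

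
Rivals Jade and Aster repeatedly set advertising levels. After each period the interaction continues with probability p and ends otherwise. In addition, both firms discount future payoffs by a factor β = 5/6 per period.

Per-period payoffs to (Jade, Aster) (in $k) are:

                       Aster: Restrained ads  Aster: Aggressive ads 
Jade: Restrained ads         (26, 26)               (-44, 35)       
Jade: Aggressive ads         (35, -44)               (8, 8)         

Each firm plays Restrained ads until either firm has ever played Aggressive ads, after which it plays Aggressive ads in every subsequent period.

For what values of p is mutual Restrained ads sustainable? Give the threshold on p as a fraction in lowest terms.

Expected continuation weight on next period's payoff is β·p = 5/6·p, which plays the role of the discount factor.
Cooperation requires 5/6·p ≥ (35−26)/(35−8) = 1/3, hence p ≥ 2/5.

2/5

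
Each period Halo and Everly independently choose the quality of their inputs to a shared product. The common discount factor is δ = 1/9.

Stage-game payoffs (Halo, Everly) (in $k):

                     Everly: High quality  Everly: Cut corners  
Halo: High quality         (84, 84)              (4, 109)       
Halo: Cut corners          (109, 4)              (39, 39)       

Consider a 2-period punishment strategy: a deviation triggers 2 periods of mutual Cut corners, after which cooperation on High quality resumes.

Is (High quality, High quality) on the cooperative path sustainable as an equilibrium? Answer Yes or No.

IC: δ+…+δ^2 ≥ (109−84)/(84−39) = 5/9.
At δ = 1/9: partial sum = 0.1235 < 0.5556. Cooperation not sustainable.

No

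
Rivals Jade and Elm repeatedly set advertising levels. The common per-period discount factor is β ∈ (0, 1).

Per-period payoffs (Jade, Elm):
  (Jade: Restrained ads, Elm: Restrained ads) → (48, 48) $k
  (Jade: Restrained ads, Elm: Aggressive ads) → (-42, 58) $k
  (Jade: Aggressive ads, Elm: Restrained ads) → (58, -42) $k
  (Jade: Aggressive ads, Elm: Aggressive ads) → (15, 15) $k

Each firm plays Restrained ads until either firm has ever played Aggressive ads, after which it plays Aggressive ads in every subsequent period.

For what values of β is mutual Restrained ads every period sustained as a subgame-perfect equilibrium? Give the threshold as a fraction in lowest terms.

48/(1−β) ≥ 58 + 15β/(1−β)
48 ≥ 58 − 43β
β ≥ 10/43.

10/43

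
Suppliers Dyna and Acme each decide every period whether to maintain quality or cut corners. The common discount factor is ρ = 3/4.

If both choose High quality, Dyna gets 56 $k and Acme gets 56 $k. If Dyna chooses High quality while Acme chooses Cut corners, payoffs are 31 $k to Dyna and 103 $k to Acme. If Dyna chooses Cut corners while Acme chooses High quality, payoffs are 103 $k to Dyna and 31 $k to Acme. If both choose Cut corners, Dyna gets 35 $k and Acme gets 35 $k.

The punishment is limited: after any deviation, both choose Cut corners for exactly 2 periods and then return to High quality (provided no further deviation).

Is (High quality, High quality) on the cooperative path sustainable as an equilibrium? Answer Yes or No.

No

IC: ρ+…+ρ^2 ≥ (103−56)/(56−35) = 47/21.
At ρ = 3/4: partial sum = 1.3125 < 2.2381. Cooperation not sustainable.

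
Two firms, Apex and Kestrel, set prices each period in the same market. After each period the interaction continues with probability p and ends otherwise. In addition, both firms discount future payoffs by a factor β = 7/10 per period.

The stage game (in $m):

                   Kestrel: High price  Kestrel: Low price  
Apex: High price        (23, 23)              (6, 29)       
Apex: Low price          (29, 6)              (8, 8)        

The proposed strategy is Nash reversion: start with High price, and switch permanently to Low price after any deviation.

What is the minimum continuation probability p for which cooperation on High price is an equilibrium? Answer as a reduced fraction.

Expected continuation weight on next period's payoff is β·p = 7/10·p, which plays the role of the discount factor.
Cooperation requires 7/10·p ≥ (29−23)/(29−8) = 2/7, hence p ≥ 20/49.

20/49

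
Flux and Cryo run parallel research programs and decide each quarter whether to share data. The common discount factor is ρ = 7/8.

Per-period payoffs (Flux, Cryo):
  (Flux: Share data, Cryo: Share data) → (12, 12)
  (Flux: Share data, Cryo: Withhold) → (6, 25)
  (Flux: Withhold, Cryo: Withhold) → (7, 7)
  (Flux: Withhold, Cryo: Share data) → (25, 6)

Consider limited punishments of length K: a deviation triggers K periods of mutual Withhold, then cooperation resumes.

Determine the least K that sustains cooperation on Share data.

4

No profitable deviation requires (12−7)(ρ+…+ρ^K) ≥ 25−12, i.e. ρ+…+ρ^K ≥ 13/5 ≈ 2.6000.
With ρ = 7/8, the partial sums are K=1: 0.8750, K=2: 1.6406, K=3: 2.3105, K=4: 2.8967.
K = 4 is the first length at which the sum reaches 2.6000.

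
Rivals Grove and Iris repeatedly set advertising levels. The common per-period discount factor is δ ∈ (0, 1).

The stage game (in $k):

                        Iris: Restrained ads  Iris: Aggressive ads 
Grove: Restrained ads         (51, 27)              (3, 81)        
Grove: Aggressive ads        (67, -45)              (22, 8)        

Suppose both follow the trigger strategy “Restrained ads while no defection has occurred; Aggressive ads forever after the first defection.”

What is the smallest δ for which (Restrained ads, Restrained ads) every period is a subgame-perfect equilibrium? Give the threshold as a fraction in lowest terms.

Grove: cooperation gives 51 each period; deviation gives 67 once then 22 forever.
  51/(1−δ) ≥ 67 + 22δ/(1−δ) ⇒ δ ≥ 16/45.
Iris: cooperation gives 27 each period; deviation gives 81 once then 8 forever.
  δ ≥ 54/73.
Both must hold, so the binding constraint is Iris's: δ ≥ 54/73.

54/73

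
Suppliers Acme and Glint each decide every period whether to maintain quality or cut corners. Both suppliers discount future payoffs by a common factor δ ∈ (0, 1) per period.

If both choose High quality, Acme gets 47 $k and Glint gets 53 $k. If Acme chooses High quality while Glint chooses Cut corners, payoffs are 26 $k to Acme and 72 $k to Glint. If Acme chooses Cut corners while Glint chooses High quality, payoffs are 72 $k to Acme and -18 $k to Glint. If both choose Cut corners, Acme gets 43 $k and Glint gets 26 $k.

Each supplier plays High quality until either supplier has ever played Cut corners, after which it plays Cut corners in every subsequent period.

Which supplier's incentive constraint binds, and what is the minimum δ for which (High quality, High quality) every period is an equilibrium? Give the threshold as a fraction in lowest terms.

Acme; δ ≥ 25/29

Acme's threshold: (72−47)/(72−43) = 25/29.
Glint's threshold: (72−53)/(72−26) = 19/46.
25/29 > 19/46, so Acme binds and δ* = 25/29.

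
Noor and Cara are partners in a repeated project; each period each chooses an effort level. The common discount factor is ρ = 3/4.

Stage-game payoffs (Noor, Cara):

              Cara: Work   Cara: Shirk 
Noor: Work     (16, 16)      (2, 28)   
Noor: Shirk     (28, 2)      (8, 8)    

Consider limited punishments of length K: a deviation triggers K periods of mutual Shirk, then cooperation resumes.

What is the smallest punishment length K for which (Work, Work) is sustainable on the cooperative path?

3

Need Σ_{k=1}^{K} ρ^k ≥ (28−16)/(16−8) = 1.5000 at ρ = 3/4.
At K = 2 the sum is 1.3125 < 1.5000; at K = 3 it is 1.7344 ≥ 1.5000.
So the minimum punishment length is K = 3.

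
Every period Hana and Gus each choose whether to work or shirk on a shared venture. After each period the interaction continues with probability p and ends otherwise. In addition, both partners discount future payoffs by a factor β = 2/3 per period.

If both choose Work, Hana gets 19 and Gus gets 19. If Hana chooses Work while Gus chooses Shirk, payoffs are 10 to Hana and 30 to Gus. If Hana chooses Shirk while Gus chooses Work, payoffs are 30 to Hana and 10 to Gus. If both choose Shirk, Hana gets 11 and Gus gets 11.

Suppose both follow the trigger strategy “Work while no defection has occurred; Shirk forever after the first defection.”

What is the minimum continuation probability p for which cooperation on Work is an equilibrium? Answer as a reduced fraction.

Expected continuation weight on next period's payoff is β·p = 2/3·p, which plays the role of the discount factor.
Cooperation requires 2/3·p ≥ (30−19)/(30−11) = 11/19, hence p ≥ 33/38.

33/38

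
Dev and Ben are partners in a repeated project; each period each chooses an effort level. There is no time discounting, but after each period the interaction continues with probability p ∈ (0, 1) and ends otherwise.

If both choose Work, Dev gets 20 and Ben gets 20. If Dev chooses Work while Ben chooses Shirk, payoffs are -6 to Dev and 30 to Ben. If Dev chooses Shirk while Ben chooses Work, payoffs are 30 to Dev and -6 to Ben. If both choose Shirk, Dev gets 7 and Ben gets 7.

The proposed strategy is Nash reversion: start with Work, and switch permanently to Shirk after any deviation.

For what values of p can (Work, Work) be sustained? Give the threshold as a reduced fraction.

Expected cooperation value is 20 + p·20 + p²·20 + … = 20/(1−p); deviation gives 30 + p·7/(1−p).
20 ≥ 30(1−p) + 7p ⇒ 23p ≥ 10 ⇒ p ≥ 10/23.

10/23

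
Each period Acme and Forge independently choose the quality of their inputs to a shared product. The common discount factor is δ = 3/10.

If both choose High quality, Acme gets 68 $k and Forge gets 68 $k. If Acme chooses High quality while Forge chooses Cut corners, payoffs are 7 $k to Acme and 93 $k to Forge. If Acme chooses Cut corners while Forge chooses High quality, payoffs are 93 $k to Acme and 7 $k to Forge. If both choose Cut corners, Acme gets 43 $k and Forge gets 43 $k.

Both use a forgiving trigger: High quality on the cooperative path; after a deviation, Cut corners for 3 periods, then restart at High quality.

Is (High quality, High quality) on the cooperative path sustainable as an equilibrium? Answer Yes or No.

A one-shot deviation gives 93 now, then 43 for 3 periods, then back to 68.
Gain from deviating: (93−68) today; loss: (68−43) in each of the next 3 periods.
No-deviation condition: (68−43)(δ+…+δ^3) ≥ 93−68, i.e. δ+…+δ^3 ≥ 1.
At δ = 3/10: δ+…+δ^3 = 0.4170 < 1.0000.
So cooperation is not sustainable.

No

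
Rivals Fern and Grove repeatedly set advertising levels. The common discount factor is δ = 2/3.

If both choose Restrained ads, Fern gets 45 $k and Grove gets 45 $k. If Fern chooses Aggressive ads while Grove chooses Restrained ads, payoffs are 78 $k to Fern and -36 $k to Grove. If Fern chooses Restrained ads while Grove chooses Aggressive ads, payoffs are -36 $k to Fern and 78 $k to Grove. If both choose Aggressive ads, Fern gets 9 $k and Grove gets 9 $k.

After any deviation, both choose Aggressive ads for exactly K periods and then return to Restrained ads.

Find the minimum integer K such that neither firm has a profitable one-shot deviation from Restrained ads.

2

IC: δ(1−δ^K)/(1−δ) ≥ (78−45)/(45−9) = 11/12.
With δ = 2/3: need 1 − δ^K ≥ 11/12·(1−2/3)/(2/3), i.e. δ^K ≤ 0.5417.
Since (2/3)^1 = 0.6667 and (2/3)^2 = 0.4444, the smallest such K is 2.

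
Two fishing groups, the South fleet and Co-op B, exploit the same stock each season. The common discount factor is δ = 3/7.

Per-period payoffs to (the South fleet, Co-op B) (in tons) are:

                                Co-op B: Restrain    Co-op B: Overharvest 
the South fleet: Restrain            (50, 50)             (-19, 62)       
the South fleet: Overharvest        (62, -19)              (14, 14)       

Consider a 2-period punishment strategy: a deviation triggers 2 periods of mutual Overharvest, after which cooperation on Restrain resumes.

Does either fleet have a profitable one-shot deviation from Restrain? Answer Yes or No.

No

Comparing payoff streams over the 3 periods until play realigns: cooperate → 50(1+δ+…+δ^2); deviate → 62 + 14(δ+…+δ^2).
Cooperation is sustained iff (50−14)(δ+…+δ^2) ≥ 62−50.
δ+…+δ^2 = 3/7·(1−(3/7)^2)/(1−3/7) = 0.6122, and (62−50)/(50−14) = 0.3333.
0.6122 ≥ 0.3333, so cooperation is sustainable.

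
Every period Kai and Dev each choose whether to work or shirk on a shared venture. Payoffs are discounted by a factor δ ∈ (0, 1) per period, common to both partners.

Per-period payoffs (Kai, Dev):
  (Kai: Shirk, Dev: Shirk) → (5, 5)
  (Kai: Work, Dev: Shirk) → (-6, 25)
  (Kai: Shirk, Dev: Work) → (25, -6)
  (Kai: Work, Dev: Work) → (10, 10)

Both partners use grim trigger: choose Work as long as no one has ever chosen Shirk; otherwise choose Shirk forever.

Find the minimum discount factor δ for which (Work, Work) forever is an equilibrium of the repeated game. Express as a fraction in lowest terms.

Under grim trigger the critical discount factor is (T−C)/(T−P) with T = 25, C = 10, P = 5.
δ* = (25−10)/(25−5) = 15/20 = 3/4.

3/4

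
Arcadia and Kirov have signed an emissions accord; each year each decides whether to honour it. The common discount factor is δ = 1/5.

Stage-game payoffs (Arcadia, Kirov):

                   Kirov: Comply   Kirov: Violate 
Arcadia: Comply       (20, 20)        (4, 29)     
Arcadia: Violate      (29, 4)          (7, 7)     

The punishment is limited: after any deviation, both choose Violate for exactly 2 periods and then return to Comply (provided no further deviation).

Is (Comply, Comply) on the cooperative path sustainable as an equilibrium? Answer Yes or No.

No

Comparing payoff streams over the 3 periods until play realigns: cooperate → 20(1+δ+…+δ^2); deviate → 29 + 7(δ+…+δ^2).
Cooperation is sustained iff (20−7)(δ+…+δ^2) ≥ 29−20.
δ+…+δ^2 = 1/5·(1−(1/5)^2)/(1−1/5) = 0.2400, and (29−20)/(20−7) = 0.6923.
0.2400 < 0.6923, so cooperation is not sustainable.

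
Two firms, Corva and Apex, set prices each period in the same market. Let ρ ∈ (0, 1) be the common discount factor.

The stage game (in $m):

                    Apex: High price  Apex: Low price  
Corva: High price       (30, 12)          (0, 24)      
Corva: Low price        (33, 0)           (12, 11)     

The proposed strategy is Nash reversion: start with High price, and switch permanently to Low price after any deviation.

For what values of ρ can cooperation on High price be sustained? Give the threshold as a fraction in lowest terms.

12/13

For Corva: deviation gain 33−30 = 3, per-period punishment loss 30−12 = 18. IC gives ρ ≥ 3/21 = 1/7.
For Apex: gain 12, loss 1 per period, so ρ ≥ 12/13.
The tighter constraint is Apex's, so cooperation needs ρ ≥ 12/13.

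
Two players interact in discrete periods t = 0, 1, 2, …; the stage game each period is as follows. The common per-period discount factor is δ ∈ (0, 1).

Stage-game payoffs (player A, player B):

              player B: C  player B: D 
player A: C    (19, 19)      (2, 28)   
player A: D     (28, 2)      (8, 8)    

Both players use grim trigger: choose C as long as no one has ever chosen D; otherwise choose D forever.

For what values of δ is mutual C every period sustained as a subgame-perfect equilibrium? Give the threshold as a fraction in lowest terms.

9/20

19/(1−δ) ≥ 28 + 8δ/(1−δ)
19 ≥ 28 − 20δ
δ ≥ 9/20.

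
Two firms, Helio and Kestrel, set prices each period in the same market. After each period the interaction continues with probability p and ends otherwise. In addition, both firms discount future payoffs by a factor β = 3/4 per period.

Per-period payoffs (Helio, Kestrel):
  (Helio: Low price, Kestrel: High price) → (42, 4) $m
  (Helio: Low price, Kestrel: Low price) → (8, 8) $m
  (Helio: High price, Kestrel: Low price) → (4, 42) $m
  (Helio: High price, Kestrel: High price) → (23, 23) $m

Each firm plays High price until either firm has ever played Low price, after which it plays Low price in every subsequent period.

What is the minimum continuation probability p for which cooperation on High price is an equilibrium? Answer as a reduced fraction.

38/51

Expected continuation weight on next period's payoff is β·p = 3/4·p, which plays the role of the discount factor.
Cooperation requires 3/4·p ≥ (42−23)/(42−8) = 19/34, hence p ≥ 38/51.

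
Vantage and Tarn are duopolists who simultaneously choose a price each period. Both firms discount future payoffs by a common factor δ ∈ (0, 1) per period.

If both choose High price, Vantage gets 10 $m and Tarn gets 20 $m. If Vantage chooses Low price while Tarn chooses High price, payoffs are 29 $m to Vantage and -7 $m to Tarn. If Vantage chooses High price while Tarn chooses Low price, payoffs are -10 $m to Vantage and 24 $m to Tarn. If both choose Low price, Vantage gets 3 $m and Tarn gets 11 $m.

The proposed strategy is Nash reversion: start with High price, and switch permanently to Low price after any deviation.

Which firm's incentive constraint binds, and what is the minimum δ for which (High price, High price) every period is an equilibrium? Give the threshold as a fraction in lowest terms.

Vantage's threshold: (29−10)/(29−3) = 19/26.
Tarn's threshold: (24−20)/(24−11) = 4/13.
19/26 > 4/13, so Vantage binds and δ* = 19/26.

Vantage; δ ≥ 19/26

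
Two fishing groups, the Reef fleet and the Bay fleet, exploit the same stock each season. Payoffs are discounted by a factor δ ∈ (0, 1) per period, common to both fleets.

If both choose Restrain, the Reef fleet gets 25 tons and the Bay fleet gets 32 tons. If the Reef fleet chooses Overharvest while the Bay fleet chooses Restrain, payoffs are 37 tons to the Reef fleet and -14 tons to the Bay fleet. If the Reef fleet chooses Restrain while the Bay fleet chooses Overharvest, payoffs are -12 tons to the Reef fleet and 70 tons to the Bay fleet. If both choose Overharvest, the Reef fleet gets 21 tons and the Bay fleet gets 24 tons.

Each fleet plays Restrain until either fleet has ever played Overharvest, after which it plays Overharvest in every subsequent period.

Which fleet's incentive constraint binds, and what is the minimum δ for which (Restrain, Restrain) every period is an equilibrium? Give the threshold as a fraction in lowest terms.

the Bay fleet; δ ≥ 19/23

the Reef fleet's threshold: (37−25)/(37−21) = 3/4.
the Bay fleet's threshold: (70−32)/(70−24) = 19/23.
3/4 < 19/23, so the Bay fleet binds and δ* = 19/23.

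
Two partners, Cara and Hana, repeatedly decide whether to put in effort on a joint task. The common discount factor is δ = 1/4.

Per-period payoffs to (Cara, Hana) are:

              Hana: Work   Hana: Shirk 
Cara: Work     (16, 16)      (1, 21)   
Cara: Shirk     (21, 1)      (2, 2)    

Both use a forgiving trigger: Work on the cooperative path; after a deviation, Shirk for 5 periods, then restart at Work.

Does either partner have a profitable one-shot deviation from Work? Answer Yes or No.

Comparing payoff streams over the 6 periods until play realigns: cooperate → 16(1+δ+…+δ^5); deviate → 21 + 2(δ+…+δ^5).
Cooperation is sustained iff (16−2)(δ+…+δ^5) ≥ 21−16.
δ+…+δ^5 = 1/4·(1−(1/4)^5)/(1−1/4) = 0.3330, and (21−16)/(16−2) = 0.3571.
0.3330 < 0.3571, so cooperation is not sustainable.

Yes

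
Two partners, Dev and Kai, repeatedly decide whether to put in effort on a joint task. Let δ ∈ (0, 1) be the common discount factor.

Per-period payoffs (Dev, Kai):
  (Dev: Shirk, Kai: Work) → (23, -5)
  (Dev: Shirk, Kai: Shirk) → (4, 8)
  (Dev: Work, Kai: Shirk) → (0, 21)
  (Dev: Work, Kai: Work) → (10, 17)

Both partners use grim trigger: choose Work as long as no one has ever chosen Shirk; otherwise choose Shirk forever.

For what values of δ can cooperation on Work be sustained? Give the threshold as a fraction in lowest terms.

For Dev: deviation gain 23−10 = 13, per-period punishment loss 10−4 = 6. IC gives δ ≥ 13/19.
For Kai: gain 4, loss 9 per period, so δ ≥ 4/13.
The tighter constraint is Dev's, so cooperation needs δ ≥ 13/19.

13/19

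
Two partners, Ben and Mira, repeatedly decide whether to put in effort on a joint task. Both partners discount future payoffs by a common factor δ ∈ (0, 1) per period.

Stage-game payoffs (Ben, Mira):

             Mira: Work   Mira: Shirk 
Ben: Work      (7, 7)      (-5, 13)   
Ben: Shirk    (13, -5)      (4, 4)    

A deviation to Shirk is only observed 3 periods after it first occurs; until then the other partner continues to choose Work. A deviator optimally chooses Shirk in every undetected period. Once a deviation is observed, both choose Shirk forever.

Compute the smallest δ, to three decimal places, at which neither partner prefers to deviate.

0.874

A deviator earns 13 for 3 periods, then 4 forever; cooperating earns 7 forever. Multiplying the IC by (1−δ):
7 ≥ 13(1−δ^3) + 4δ^3, so 9·δ^3 ≥ 6 and δ^3 ≥ 2/3.
δ ≥ (2/3)^(1/3) ≈ 0.874.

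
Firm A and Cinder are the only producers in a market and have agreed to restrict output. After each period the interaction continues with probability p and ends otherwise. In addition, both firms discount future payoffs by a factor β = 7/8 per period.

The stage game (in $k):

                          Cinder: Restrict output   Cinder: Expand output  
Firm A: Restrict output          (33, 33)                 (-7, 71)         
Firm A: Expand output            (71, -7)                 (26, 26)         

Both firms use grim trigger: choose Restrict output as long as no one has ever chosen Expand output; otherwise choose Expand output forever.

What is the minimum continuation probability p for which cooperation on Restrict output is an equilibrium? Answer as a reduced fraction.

304/315

Expected continuation weight on next period's payoff is β·p = 7/8·p, which plays the role of the discount factor.
Cooperation requires 7/8·p ≥ (71−33)/(71−26) = 38/45, hence p ≥ 304/315.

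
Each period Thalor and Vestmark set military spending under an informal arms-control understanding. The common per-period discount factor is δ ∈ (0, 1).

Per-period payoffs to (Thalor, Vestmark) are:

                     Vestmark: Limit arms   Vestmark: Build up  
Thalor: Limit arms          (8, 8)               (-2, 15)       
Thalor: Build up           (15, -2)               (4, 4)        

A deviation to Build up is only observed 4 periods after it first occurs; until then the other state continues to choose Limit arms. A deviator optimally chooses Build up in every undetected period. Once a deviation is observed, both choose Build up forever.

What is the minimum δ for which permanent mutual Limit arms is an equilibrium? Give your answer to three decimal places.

The best deviation is to choose Build up for all 4 undetected periods, earning 15 each, then 4 forever once detected.
Deviation value: 15(1−δ^4)/(1−δ) + 4δ^4/(1−δ); cooperation value: 8/(1−δ).
IC: 8 ≥ 15(1−δ^4) + 4δ^4 = 15 − 11δ^4.
So δ^4 ≥ 7/11, giving δ ≥ (7/11)^(1/4) ≈ 0.893.

0.893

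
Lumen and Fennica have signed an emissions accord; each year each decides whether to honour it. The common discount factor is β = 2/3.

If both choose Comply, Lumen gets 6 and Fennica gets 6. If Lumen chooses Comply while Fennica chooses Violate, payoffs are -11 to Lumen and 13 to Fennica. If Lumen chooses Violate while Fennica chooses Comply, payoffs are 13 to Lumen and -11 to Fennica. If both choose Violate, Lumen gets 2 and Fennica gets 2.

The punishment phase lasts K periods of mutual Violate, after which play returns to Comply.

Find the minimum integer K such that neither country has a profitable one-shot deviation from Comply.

6

Need Σ_{k=1}^{K} β^k ≥ (13−6)/(6−2) = 1.7500 at β = 2/3.
At K = 5 the sum is 1.7366 < 1.7500; at K = 6 it is 1.8244 ≥ 1.7500.
So the minimum punishment length is K = 6.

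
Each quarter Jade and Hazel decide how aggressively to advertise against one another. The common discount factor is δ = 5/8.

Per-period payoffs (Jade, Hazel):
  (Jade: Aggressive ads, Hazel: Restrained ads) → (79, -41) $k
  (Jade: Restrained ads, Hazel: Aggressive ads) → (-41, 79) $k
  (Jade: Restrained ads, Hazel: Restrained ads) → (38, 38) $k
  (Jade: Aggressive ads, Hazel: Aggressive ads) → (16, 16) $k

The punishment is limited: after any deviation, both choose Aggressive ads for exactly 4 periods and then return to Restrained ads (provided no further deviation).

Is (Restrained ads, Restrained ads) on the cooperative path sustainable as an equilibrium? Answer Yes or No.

A one-shot deviation gives 79 now, then 16 for 4 periods, then back to 38.
Gain from deviating: (79−38) today; loss: (38−16) in each of the next 4 periods.
No-deviation condition: (38−16)(δ+…+δ^4) ≥ 79−38, i.e. δ+…+δ^4 ≥ 41/22.
At δ = 5/8: δ+…+δ^4 = 1.4124 < 1.8636.
So cooperation is not sustainable.

No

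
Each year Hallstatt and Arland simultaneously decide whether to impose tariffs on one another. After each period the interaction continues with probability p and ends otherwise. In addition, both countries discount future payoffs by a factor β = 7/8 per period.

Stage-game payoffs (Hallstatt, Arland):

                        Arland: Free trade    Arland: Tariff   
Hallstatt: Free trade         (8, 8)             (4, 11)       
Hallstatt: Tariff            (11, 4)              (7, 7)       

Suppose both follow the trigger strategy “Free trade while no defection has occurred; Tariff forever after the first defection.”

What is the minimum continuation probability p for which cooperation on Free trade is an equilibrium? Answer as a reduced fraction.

6/7

Expected continuation weight on next period's payoff is β·p = 7/8·p, which plays the role of the discount factor.
Cooperation requires 7/8·p ≥ (11−8)/(11−7) = 3/4, hence p ≥ 6/7.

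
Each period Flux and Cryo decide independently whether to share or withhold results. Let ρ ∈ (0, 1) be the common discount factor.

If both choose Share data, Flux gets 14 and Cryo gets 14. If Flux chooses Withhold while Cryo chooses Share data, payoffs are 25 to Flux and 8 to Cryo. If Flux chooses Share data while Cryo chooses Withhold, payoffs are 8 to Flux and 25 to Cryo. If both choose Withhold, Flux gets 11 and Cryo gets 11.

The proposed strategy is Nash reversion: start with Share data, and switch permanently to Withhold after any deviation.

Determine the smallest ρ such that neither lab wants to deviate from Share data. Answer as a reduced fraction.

One-period gain from deviating is 25 − 14 = 11. The loss is 14 − 11 = 3 in every subsequent period, with present value 3·ρ/(1−ρ).
Deviation is unprofitable when 3·ρ/(1−ρ) ≥ 11, i.e. ρ/(1−ρ) ≥ 11/3.
Equivalently ρ ≥ 11/(11+3) = 11/14.

11/14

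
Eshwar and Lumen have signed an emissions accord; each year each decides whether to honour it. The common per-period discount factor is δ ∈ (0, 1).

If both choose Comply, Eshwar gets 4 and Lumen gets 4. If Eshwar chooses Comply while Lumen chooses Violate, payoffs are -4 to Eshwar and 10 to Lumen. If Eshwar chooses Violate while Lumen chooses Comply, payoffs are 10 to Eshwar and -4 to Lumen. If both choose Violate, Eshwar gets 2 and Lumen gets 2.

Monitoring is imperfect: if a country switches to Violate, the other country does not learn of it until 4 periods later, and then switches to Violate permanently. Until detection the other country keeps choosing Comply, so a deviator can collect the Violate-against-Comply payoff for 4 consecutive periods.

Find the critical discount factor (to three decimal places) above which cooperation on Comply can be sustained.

The best deviation is to choose Violate for all 4 undetected periods, earning 10 each, then 2 forever once detected.
Deviation value: 10(1−δ^4)/(1−δ) + 2δ^4/(1−δ); cooperation value: 4/(1−δ).
IC: 4 ≥ 10(1−δ^4) + 2δ^4 = 10 − 8δ^4.
So δ^4 ≥ 6/8 = 3/4, giving δ ≥ (3/4)^(1/4) ≈ 0.931.

0.931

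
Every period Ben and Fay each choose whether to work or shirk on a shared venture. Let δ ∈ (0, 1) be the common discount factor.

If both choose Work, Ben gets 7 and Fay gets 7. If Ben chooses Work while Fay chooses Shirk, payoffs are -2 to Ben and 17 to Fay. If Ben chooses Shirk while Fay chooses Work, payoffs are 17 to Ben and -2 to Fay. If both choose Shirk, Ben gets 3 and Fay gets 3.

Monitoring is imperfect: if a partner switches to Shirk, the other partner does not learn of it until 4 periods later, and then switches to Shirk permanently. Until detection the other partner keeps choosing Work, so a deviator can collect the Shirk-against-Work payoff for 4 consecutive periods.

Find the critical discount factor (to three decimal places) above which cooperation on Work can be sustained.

0.919

A deviator earns 17 for 4 periods, then 3 forever; cooperating earns 7 forever. Multiplying the IC by (1−δ):
7 ≥ 17(1−δ^4) + 3δ^4, so 14·δ^4 ≥ 10 and δ^4 ≥ 5/7.
δ ≥ (5/7)^(1/4) ≈ 0.919.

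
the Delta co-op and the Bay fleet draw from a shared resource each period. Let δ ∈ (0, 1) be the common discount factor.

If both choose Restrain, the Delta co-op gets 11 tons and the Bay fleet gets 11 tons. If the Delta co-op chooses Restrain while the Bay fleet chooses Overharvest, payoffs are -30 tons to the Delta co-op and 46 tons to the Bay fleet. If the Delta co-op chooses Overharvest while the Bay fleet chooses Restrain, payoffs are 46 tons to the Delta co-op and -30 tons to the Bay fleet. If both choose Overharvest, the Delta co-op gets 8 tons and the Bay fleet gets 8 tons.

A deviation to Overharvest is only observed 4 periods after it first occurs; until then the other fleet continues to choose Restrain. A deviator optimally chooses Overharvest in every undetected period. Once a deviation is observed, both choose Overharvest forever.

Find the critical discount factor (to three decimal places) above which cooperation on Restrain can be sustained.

The best deviation is to choose Overharvest for all 4 undetected periods, earning 46 each, then 8 forever once detected.
Deviation value: 46(1−δ^4)/(1−δ) + 8δ^4/(1−δ); cooperation value: 11/(1−δ).
IC: 11 ≥ 46(1−δ^4) + 8δ^4 = 46 − 38δ^4.
So δ^4 ≥ 35/38, giving δ ≥ (35/38)^(1/4) ≈ 0.980.

0.980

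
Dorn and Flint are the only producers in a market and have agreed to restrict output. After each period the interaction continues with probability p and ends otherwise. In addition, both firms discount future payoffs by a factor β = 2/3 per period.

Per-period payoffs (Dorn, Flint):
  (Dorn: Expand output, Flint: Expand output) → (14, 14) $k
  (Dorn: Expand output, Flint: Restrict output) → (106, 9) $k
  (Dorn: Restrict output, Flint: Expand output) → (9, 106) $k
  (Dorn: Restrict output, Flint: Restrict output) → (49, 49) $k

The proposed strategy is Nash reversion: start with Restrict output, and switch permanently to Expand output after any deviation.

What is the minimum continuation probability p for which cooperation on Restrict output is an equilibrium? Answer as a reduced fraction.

Expected continuation weight on next period's payoff is β·p = 2/3·p, which plays the role of the discount factor.
Cooperation requires 2/3·p ≥ (106−49)/(106−14) = 57/92, hence p ≥ 171/184.

171/184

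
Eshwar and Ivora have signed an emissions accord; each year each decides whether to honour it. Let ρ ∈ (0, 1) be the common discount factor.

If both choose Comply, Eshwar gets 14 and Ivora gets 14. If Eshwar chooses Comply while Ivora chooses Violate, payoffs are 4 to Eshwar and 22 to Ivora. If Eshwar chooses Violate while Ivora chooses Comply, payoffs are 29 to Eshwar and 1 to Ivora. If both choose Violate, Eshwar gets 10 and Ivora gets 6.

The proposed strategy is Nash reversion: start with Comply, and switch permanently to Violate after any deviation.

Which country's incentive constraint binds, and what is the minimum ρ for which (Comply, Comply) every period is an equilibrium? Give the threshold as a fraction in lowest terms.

Eshwar; ρ ≥ 15/19

Eshwar's threshold: (29−14)/(29−10) = 15/19.
Ivora's threshold: (22−14)/(22−6) = 1/2.
15/19 > 1/2, so Eshwar binds and ρ* = 15/19.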